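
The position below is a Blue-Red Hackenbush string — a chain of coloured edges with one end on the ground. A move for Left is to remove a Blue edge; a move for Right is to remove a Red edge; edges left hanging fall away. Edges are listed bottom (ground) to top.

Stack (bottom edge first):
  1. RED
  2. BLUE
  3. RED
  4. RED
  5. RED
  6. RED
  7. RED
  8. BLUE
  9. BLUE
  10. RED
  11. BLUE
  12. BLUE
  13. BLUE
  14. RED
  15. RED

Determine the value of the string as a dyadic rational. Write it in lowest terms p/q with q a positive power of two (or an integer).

-15943/16384

Prefix values for RED BLUE RED RED RED RED RED BLUE BLUE RED BLUE BLUE BLUE RED RED via {L|R} + simplicity:
edge 1 of 15 (RED): { ∅ | 0 } ⇒ -1
edge 2 of 15 (BLUE): { -1 | 0 } ⇒ -1/2
edge 3 of 15 (RED): { -1 | -1/2; 0 } ⇒ -3/4
edge 4 of 15 (RED): { -1 | -3/4; -1/2; 0 } ⇒ -7/8
edge 5 of 15 (RED): { -1 | -7/8; -3/4; -1/2; 0 } ⇒ -15/16
edge 6 of 15 (RED): { -1 | -15/16; -7/8; -3/4; -1/2; 0 } ⇒ -31/32
edge 7 of 15 (RED): { -1 | -31/32; -15/16; -7/8; -3/4; -1/2; 0 } ⇒ -63/64
edge 8 of 15 (BLUE): { -1; -63/64 | -31/32; -15/16; -7/8; -3/4; -1/2; 0 } ⇒ -125/128
edge 9 of 15 (BLUE): { -1; -63/64; -125/128 | -31/32; -15/16; -7/8; -3/4; -1/2; 0 } ⇒ -249/256
edge 10 of 15 (RED): { -1; -63/64; -125/128 | -249/256; -31/32; -15/16; -7/8; -3/4; -1/2; 0 } ⇒ -499/512
edge 11 of 15 (BLUE): { -1; -63/64; -125/128; -499/512 | -249/256; -31/32; -15/16; -7/8; -3/4; -1/2; 0 } ⇒ -997/1024
edge 12 of 15 (BLUE): { -1; -63/64; -125/128; -499/512; -997/1024 | -249/256; -31/32; -15/16; -7/8; -3/4; -1/2; 0 } ⇒ -1993/2048
edge 13 of 15 (BLUE): { -1; -63/64; -125/128; -499/512; -997/1024; -1993/2048 | -249/256; -31/32; -15/16; -7/8; -3/4; -1/2; 0 } ⇒ -3985/4096
edge 14 of 15 (RED): { -1; -63/64; -125/128; -499/512; -997/1024; -1993/2048 | -3985/4096; -249/256; -31/32; -15/16; -7/8; -3/4; -1/2; 0 } ⇒ -7971/8192
edge 15 of 15 (RED): { -1; -63/64; -125/128; -499/512; -997/1024; -1993/2048 | -7971/8192; -3985/4096; -249/256; -31/32; -15/16; -7/8; -3/4; -1/2; 0 } ⇒ -15943/16384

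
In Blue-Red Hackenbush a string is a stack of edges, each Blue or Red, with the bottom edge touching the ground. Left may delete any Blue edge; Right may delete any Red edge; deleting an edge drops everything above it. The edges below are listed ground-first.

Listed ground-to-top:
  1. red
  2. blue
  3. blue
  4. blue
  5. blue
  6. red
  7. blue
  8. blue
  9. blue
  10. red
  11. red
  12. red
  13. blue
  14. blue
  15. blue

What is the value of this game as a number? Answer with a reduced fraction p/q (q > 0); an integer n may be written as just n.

-1137/16384

Build val(s[:k]) for k = 1..15, string s = red blue blue blue blue red blue blue blue red red red blue blue blue.
step 1: add red to get r; options L={  } R={ 0 } => -1
step 2: add blue to get rb; options L={ -1 } R={ 0 } => -1/2
step 3: add blue to get rbb; options L={ -1, -1/2 } R={ 0 } => -1/4
step 4: add blue to get rbbb; options L={ -1, -1/2, -1/4 } R={ 0 } => -1/8
step 5: add blue to get rbbbb; options L={ -1, -1/2, -1/4, -1/8 } R={ 0 } => -1/16
step 6: add red to get rbbbbr; options L={ -1, -1/2, -1/4, -1/8 } R={ -1/16, 0 } => -3/32
step 7: add blue to get rbbbbrb; options L={ -1, -1/2, -1/4, -1/8, -3/32 } R={ -1/16, 0 } => -5/64
step 8: add blue to get rbbbbrbb; options L={ -1, -1/2, -1/4, -1/8, -3/32, -5/64 } R={ -1/16, 0 } => -9/128
step 9: add blue to get rbbbbrbbb; options L={ -1, -1/2, -1/4, -1/8, -3/32, -5/64, -9/128 } R={ -1/16, 0 } => -17/256
step 10: add red to get rbbbbrbbbr; options L={ -1, -1/2, -1/4, -1/8, -3/32, -5/64, -9/128 } R={ -17/256, -1/16, 0 } => -35/512
step 11: add red to get rbbbbrbbbrr; options L={ -1, -1/2, -1/4, -1/8, -3/32, -5/64, -9/128 } R={ -35/512, -17/256, -1/16, 0 } => -71/1024
step 12: add red to get rbbbbrbbbrrr; options L={ -1, -1/2, -1/4, -1/8, -3/32, -5/64, -9/128 } R={ -71/1024, -35/512, -17/256, -1/16, 0 } => -143/2048
step 13: add blue to get rbbbbrbbbrrrb; options L={ -1, -1/2, -1/4, -1/8, -3/32, -5/64, -9/128, -143/2048 } R={ -71/1024, -35/512, -17/256, -1/16, 0 } => -285/4096
step 14: add blue to get rbbbbrbbbrrrbb; options L={ -1, -1/2, -1/4, -1/8, -3/32, -5/64, -9/128, -143/2048, -285/4096 } R={ -71/1024, -35/512, -17/256, -1/16, 0 } => -569/8192
step 15: add blue to get rbbbbrbbbrrrbbb; options L={ -1, -1/2, -1/4, -1/8, -3/32, -5/64, -9/128, -143/2048, -285/4096, -569/8192 } R={ -71/1024, -35/512, -17/256, -1/16, 0 } => -1137/16384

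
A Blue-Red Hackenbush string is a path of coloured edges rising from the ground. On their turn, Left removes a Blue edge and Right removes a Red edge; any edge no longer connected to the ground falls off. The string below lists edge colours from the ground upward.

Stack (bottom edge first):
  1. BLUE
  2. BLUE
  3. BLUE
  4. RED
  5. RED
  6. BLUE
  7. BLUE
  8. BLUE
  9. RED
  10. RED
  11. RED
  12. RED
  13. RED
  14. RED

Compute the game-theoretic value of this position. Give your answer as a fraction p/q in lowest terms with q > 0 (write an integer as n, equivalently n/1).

4993/2048

Recurse on prefixes of the 14-edge string BLUE BLUE BLUE RED RED BLUE BLUE BLUE RED RED RED RED RED RED:
1 of 14 · B · max L 0 · min R +∞ → 1
2 of 14 · BB · max L 1 · min R +∞ → 2
3 of 14 · BBB · max L 2 · min R +∞ → 3
4 of 14 · BBBR · max L 2 · min R 3 → 5/2
5 of 14 · BBBRR · max L 2 · min R 5/2 → 9/4
6 of 14 · BBBRRB · max L 9/4 · min R 5/2 → 19/8
7 of 14 · BBBRRBB · max L 19/8 · min R 5/2 → 39/16
8 of 14 · BBBRRBBB · max L 39/16 · min R 5/2 → 79/32
9 of 14 · BBBRRBBBR · max L 39/16 · min R 79/32 → 157/64
10 of 14 · BBBRRBBBRR · max L 39/16 · min R 157/64 → 313/128
11 of 14 · BBBRRBBBRRR · max L 39/16 · min R 313/128 → 625/256
12 of 14 · BBBRRBBBRRRR · max L 39/16 · min R 625/256 → 1249/512
13 of 14 · BBBRRBBBRRRRR · max L 39/16 · min R 1249/512 → 2497/1024
14 of 14 · BBBRRBBBRRRRRR · max L 39/16 · min R 2497/1024 → 4993/2048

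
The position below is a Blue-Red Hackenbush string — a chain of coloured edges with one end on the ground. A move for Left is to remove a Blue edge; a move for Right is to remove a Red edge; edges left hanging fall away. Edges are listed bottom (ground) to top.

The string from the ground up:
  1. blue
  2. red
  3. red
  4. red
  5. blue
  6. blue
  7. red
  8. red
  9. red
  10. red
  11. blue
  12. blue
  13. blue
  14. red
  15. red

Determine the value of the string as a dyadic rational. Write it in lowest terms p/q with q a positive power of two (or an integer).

3129/16384

Build value(s[:k]) for k = 1..15, string s = blue red red red blue blue red red red red blue blue blue red red.
1 of 15 · b · max L 0 · min R +∞ so 1
2 of 15 · br · max L 0 · min R 1 so 1/2
3 of 15 · brr · max L 0 · min R 1/2 so 1/4
4 of 15 · brrr · max L 0 · min R 1/4 so 1/8
5 of 15 · brrrb · max L 1/8 · min R 1/4 so 3/16
6 of 15 · brrrbb · max L 3/16 · min R 1/4 so 7/32
7 of 15 · brrrbbr · max L 3/16 · min R 7/32 so 13/64
8 of 15 · brrrbbrr · max L 3/16 · min R 13/64 so 25/128
9 of 15 · brrrbbrrr · max L 3/16 · min R 25/128 so 49/256
10 of 15 · brrrbbrrrr · max L 3/16 · min R 49/256 so 97/512
11 of 15 · brrrbbrrrrb · max L 97/512 · min R 49/256 so 195/1024
12 of 15 · brrrbbrrrrbb · max L 195/1024 · min R 49/256 so 391/2048
13 of 15 · brrrbbrrrrbbb · max L 391/2048 · min R 49/256 so 783/4096
14 of 15 · brrrbbrrrrbbbr · max L 391/2048 · min R 783/4096 so 1565/8192
15 of 15 · brrrbbrrrrbbbrr · max L 391/2048 · min R 1565/8192 so 3129/16384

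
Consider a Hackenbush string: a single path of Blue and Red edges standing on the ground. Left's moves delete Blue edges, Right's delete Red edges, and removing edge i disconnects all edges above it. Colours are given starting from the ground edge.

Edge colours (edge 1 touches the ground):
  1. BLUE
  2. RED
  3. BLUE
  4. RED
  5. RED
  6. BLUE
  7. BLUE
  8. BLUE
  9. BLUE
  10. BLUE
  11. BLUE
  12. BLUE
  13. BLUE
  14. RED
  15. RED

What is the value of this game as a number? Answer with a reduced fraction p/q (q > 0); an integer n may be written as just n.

10233/16384

Prefix values for BLUE RED BLUE RED RED BLUE BLUE BLUE BLUE BLUE BLUE BLUE BLUE RED RED via {L|R} + simplicity:
edge 1 of 15 (BLUE): { 0 | (no moves) } -> 1
edge 2 of 15 (RED): { 0 | 1 } -> 1/2
edge 3 of 15 (BLUE): { 0; 1/2 | 1 } -> 3/4
edge 4 of 15 (RED): { 0; 1/2 | 3/4; 1 } -> 5/8
edge 5 of 15 (RED): { 0; 1/2 | 5/8; 3/4; 1 } -> 9/16
edge 6 of 15 (BLUE): { 0; 1/2; 9/16 | 5/8; 3/4; 1 } -> 19/32
edge 7 of 15 (BLUE): { 0; 1/2; 9/16; 19/32 | 5/8; 3/4; 1 } -> 39/64
edge 8 of 15 (BLUE): { 0; 1/2; 9/16; 19/32; 39/64 | 5/8; 3/4; 1 } -> 79/128
edge 9 of 15 (BLUE): { 0; 1/2; 9/16; 19/32; 39/64; 79/128 | 5/8; 3/4; 1 } -> 159/256
edge 10 of 15 (BLUE): { 0; 1/2; 9/16; 19/32; 39/64; 79/128; 159/256 | 5/8; 3/4; 1 } -> 319/512
edge 11 of 15 (BLUE): { 0; 1/2; 9/16; 19/32; 39/64; 79/128; 159/256; 319/512 | 5/8; 3/4; 1 } -> 639/1024
edge 12 of 15 (BLUE): { 0; 1/2; 9/16; 19/32; 39/64; 79/128; 159/256; 319/512; 639/1024 | 5/8; 3/4; 1 } -> 1279/2048
edge 13 of 15 (BLUE): { 0; 1/2; 9/16; 19/32; 39/64; 79/128; 159/256; 319/512; 639/1024; 1279/2048 | 5/8; 3/4; 1 } -> 2559/4096
edge 14 of 15 (RED): { 0; 1/2; 9/16; 19/32; 39/64; 79/128; 159/256; 319/512; 639/1024; 1279/2048 | 2559/4096; 5/8; 3/4; 1 } -> 5117/8192
edge 15 of 15 (RED): { 0; 1/2; 9/16; 19/32; 39/64; 79/128; 159/256; 319/512; 639/1024; 1279/2048 | 5117/8192; 2559/4096; 5/8; 3/4; 1 } -> 10233/16384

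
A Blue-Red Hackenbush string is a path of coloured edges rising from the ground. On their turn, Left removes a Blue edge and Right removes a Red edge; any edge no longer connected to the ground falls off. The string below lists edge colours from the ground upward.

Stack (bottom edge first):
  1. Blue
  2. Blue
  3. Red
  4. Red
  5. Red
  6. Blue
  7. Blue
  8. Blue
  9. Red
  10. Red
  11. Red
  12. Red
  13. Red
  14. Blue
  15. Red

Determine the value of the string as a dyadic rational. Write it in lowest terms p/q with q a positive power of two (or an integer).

9989/8192

1 of 15 · B · max L 0 · min R +∞ -> 1
2 of 15 · BB · max L 1 · min R +∞ -> 2
3 of 15 · BBR · max L 1 · min R 2 -> 3/2
4 of 15 · BBRR · max L 1 · min R 3/2 -> 5/4
5 of 15 · BBRRR · max L 1 · min R 5/4 -> 9/8
6 of 15 · BBRRRB · max L 9/8 · min R 5/4 -> 19/16
7 of 15 · BBRRRBB · max L 19/16 · min R 5/4 -> 39/32
8 of 15 · BBRRRBBB · max L 39/32 · min R 5/4 -> 79/64
9 of 15 · BBRRRBBBR · max L 39/32 · min R 79/64 -> 157/128
10 of 15 · BBRRRBBBRR · max L 39/32 · min R 157/128 -> 313/256
11 of 15 · BBRRRBBBRRR · max L 39/32 · min R 313/256 -> 625/512
12 of 15 · BBRRRBBBRRRR · max L 39/32 · min R 625/512 -> 1249/1024
13 of 15 · BBRRRBBBRRRRR · max L 39/32 · min R 1249/1024 -> 2497/2048
14 of 15 · BBRRRBBBRRRRRB · max L 2497/2048 · min R 1249/1024 -> 4995/4096
15 of 15 · BBRRRBBBRRRRRBR · max L 2497/2048 · min R 4995/4096 -> 9989/8192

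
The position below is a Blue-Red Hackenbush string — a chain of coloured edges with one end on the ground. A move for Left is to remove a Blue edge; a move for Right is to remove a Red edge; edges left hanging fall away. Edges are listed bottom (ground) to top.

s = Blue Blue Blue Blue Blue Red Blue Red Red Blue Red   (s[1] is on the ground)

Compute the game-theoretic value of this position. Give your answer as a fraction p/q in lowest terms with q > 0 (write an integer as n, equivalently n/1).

293/64

step 1: add Blue to get B; options L={ 0 } R={ — } so 1
step 2: add Blue to get BB; options L={ 0 1 } R={ — } so 2
step 3: add Blue to get BBB; options L={ 0 1 2 } R={ — } so 3
step 4: add Blue to get BBBB; options L={ 0 1 2 3 } R={ — } so 4
step 5: add Blue to get BBBBB; options L={ 0 1 2 3 4 } R={ — } so 5
step 6: add Red to get BBBBBR; options L={ 0 1 2 3 4 } R={ 5 } so 9/2
step 7: add Blue to get BBBBBRB; options L={ 0 1 2 3 4 9/2 } R={ 5 } so 19/4
step 8: add Red to get BBBBBRBR; options L={ 0 1 2 3 4 9/2 } R={ 19/4 5 } so 37/8
step 9: add Red to get BBBBBRBRR; options L={ 0 1 2 3 4 9/2 } R={ 37/8 19/4 5 } so 73/16
step 10: add Blue to get BBBBBRBRRB; options L={ 0 1 2 3 4 9/2 73/16 } R={ 37/8 19/4 5 } so 147/32
step 11: add Red to get BBBBBRBRRBR; options L={ 0 1 2 3 4 9/2 73/16 } R={ 147/32 37/8 19/4 5 } so 293/64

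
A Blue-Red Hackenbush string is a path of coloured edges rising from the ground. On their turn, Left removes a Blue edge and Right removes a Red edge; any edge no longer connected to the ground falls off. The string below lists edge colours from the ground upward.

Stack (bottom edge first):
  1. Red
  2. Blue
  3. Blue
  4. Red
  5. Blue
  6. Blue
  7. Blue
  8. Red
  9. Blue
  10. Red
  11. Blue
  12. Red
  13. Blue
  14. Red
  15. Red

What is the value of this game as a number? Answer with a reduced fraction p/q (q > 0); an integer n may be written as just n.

-4439/16384

Recurse on prefixes of the 15-edge string Red Blue Blue Red Blue Blue Blue Red Blue Red Blue Red Blue Red Red:
R: Left {  }, Right { 0 } -> simplest -1
RB: Left { -1 }, Right { 0 } -> simplest -1/2
RBB: Left { -1, -1/2 }, Right { 0 } -> simplest -1/4
RBBR: Left { -1, -1/2 }, Right { -1/4, 0 } -> simplest -3/8
RBBRB: Left { -1, -1/2, -3/8 }, Right { -1/4, 0 } -> simplest -5/16
RBBRBB: Left { -1, -1/2, -3/8, -5/16 }, Right { -1/4, 0 } -> simplest -9/32
RBBRBBB: Left { -1, -1/2, -3/8, -5/16, -9/32 }, Right { -1/4, 0 } -> simplest -17/64
RBBRBBBR: Left { -1, -1/2, -3/8, -5/16, -9/32 }, Right { -17/64, -1/4, 0 } -> simplest -35/128
RBBRBBBRB: Left { -1, -1/2, -3/8, -5/16, -9/32, -35/128 }, Right { -17/64, -1/4, 0 } -> simplest -69/256
RBBRBBBRBR: Left { -1, -1/2, -3/8, -5/16, -9/32, -35/128 }, Right { -69/256, -17/64, -1/4, 0 } -> simplest -139/512
RBBRBBBRBRB: Left { -1, -1/2, -3/8, -5/16, -9/32, -35/128, -139/512 }, Right { -69/256, -17/64, -1/4, 0 } -> simplest -277/1024
RBBRBBBRBRBR: Left { -1, -1/2, -3/8, -5/16, -9/32, -35/128, -139/512 }, Right { -277/1024, -69/256, -17/64, -1/4, 0 } -> simplest -555/2048
RBBRBBBRBRBRB: Left { -1, -1/2, -3/8, -5/16, -9/32, -35/128, -139/512, -555/2048 }, Right { -277/1024, -69/256, -17/64, -1/4, 0 } -> simplest -1109/4096
RBBRBBBRBRBRBR: Left { -1, -1/2, -3/8, -5/16, -9/32, -35/128, -139/512, -555/2048 }, Right { -1109/4096, -277/1024, -69/256, -17/64, -1/4, 0 } -> simplest -2219/8192
RBBRBBBRBRBRBRR: Left { -1, -1/2, -3/8, -5/16, -9/32, -35/128, -139/512, -555/2048 }, Right { -2219/8192, -1109/4096, -277/1024, -69/256, -17/64, -1/4, 0 } -> simplest -4439/16384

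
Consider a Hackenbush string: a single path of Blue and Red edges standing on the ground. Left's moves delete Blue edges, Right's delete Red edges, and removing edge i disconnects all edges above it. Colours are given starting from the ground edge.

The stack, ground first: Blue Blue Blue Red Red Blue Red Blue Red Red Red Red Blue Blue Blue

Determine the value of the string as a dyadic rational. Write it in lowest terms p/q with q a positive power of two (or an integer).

9487/4096

Prefix values for Blue Blue Blue Red Red Blue Red Blue Red Red Red Red Blue Blue Blue via {L|R} + simplicity:
B: Left { 0 }, Right { none } gives simplest 1
BB: Left { 0,1 }, Right { none } gives simplest 2
BBB: Left { 0,1,2 }, Right { none } gives simplest 3
BBBR: Left { 0,1,2 }, Right { 3 } gives simplest 5/2
BBBRR: Left { 0,1,2 }, Right { 5/2,3 } gives simplest 9/4
BBBRRB: Left { 0,1,2,9/4 }, Right { 5/2,3 } gives simplest 19/8
BBBRRBR: Left { 0,1,2,9/4 }, Right { 19/8,5/2,3 } gives simplest 37/16
BBBRRBRB: Left { 0,1,2,9/4,37/16 }, Right { 19/8,5/2,3 } gives simplest 75/32
BBBRRBRBR: Left { 0,1,2,9/4,37/16 }, Right { 75/32,19/8,5/2,3 } gives simplest 149/64
BBBRRBRBRR: Left { 0,1,2,9/4,37/16 }, Right { 149/64,75/32,19/8,5/2,3 } gives simplest 297/128
BBBRRBRBRRR: Left { 0,1,2,9/4,37/16 }, Right { 297/128,149/64,75/32,19/8,5/2,3 } gives simplest 593/256
BBBRRBRBRRRR: Left { 0,1,2,9/4,37/16 }, Right { 593/256,297/128,149/64,75/32,19/8,5/2,3 } gives simplest 1185/512
BBBRRBRBRRRRB: Left { 0,1,2,9/4,37/16,1185/512 }, Right { 593/256,297/128,149/64,75/32,19/8,5/2,3 } gives simplest 2371/1024
BBBRRBRBRRRRBB: Left { 0,1,2,9/4,37/16,1185/512,2371/1024 }, Right { 593/256,297/128,149/64,75/32,19/8,5/2,3 } gives simplest 4743/2048
BBBRRBRBRRRRBBB: Left { 0,1,2,9/4,37/16,1185/512,2371/1024,4743/2048 }, Right { 593/256,297/128,149/64,75/32,19/8,5/2,3 } gives simplest 9487/4096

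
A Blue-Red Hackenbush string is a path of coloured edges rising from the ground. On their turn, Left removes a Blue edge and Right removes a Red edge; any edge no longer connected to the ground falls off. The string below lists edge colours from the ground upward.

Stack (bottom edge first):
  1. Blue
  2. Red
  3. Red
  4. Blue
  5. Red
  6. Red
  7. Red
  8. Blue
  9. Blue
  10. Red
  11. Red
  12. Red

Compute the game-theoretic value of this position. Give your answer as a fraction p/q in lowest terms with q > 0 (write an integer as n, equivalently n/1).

561/2048

Recurse on prefixes of the 12-edge string Blue Red Red Blue Red Red Red Blue Blue Red Red Red:
v(B) = { 0 | none } — 1
v(BR) = { 0 | 1 } — 1/2
v(BRR) = { 0 | 1/2; 1 } — 1/4
v(BRRB) = { 0; 1/4 | 1/2; 1 } — 3/8
v(BRRBR) = { 0; 1/4 | 3/8; 1/2; 1 } — 5/16
v(BRRBRR) = { 0; 1/4 | 5/16; 3/8; 1/2; 1 } — 9/32
v(BRRBRRR) = { 0; 1/4 | 9/32; 5/16; 3/8; 1/2; 1 } — 17/64
v(BRRBRRRB) = { 0; 1/4; 17/64 | 9/32; 5/16; 3/8; 1/2; 1 } — 35/128
v(BRRBRRRBB) = { 0; 1/4; 17/64; 35/128 | 9/32; 5/16; 3/8; 1/2; 1 } — 71/256
v(BRRBRRRBBR) = { 0; 1/4; 17/64; 35/128 | 71/256; 9/32; 5/16; 3/8; 1/2; 1 } — 141/512
v(BRRBRRRBBRR) = { 0; 1/4; 17/64; 35/128 | 141/512; 71/256; 9/32; 5/16; 3/8; 1/2; 1 } — 281/1024
v(BRRBRRRBBRRR) = { 0; 1/4; 17/64; 35/128 | 281/1024; 141/512; 71/256; 9/32; 5/16; 3/8; 1/2; 1 } — 561/2048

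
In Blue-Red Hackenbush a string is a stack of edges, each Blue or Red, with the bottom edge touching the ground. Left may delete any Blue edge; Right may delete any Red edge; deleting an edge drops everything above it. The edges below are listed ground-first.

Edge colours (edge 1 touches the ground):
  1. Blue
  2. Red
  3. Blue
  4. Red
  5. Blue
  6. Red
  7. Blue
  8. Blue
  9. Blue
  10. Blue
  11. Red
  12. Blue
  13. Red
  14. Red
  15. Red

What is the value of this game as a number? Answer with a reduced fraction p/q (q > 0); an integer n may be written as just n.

11217/16384

step 1: add Blue to get B; options L={ 0 } R={ — } ⇒ 1
step 2: add Red to get BR; options L={ 0 } R={ 1 } ⇒ 1/2
step 3: add Blue to get BRB; options L={ 0,1/2 } R={ 1 } ⇒ 3/4
step 4: add Red to get BRBR; options L={ 0,1/2 } R={ 3/4,1 } ⇒ 5/8
step 5: add Blue to get BRBRB; options L={ 0,1/2,5/8 } R={ 3/4,1 } ⇒ 11/16
step 6: add Red to get BRBRBR; options L={ 0,1/2,5/8 } R={ 11/16,3/4,1 } ⇒ 21/32
step 7: add Blue to get BRBRBRB; options L={ 0,1/2,5/8,21/32 } R={ 11/16,3/4,1 } ⇒ 43/64
step 8: add Blue to get BRBRBRBB; options L={ 0,1/2,5/8,21/32,43/64 } R={ 11/16,3/4,1 } ⇒ 87/128
step 9: add Blue to get BRBRBRBBB; options L={ 0,1/2,5/8,21/32,43/64,87/128 } R={ 11/16,3/4,1 } ⇒ 175/256
step 10: add Blue to get BRBRBRBBBB; options L={ 0,1/2,5/8,21/32,43/64,87/128,175/256 } R={ 11/16,3/4,1 } ⇒ 351/512
step 11: add Red to get BRBRBRBBBBR; options L={ 0,1/2,5/8,21/32,43/64,87/128,175/256 } R={ 351/512,11/16,3/4,1 } ⇒ 701/1024
step 12: add Blue to get BRBRBRBBBBRB; options L={ 0,1/2,5/8,21/32,43/64,87/128,175/256,701/1024 } R={ 351/512,11/16,3/4,1 } ⇒ 1403/2048
step 13: add Red to get BRBRBRBBBBRBR; options L={ 0,1/2,5/8,21/32,43/64,87/128,175/256,701/1024 } R={ 1403/2048,351/512,11/16,3/4,1 } ⇒ 2805/4096
step 14: add Red to get BRBRBRBBBBRBRR; options L={ 0,1/2,5/8,21/32,43/64,87/128,175/256,701/1024 } R={ 2805/4096,1403/2048,351/512,11/16,3/4,1 } ⇒ 5609/8192
step 15: add Red to get BRBRBRBBBBRBRRR; options L={ 0,1/2,5/8,21/32,43/64,87/128,175/256,701/1024 } R={ 5609/8192,2805/4096,1403/2048,351/512,11/16,3/4,1 } ⇒ 11217/16384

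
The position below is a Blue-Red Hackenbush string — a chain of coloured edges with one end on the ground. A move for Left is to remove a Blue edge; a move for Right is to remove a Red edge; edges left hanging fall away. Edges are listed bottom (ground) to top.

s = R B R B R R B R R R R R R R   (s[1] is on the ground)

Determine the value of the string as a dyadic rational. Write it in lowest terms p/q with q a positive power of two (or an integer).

-5887/8192

R: Left { ∅ }, Right { 0 } -> simplest -1
RB: Left { -1 }, Right { 0 } -> simplest -1/2
RBR: Left { -1 }, Right { -1/2 0 } -> simplest -3/4
RBRB: Left { -1 -3/4 }, Right { -1/2 0 } -> simplest -5/8
RBRBR: Left { -1 -3/4 }, Right { -5/8 -1/2 0 } -> simplest -11/16
RBRBRR: Left { -1 -3/4 }, Right { -11/16 -5/8 -1/2 0 } -> simplest -23/32
RBRBRRB: Left { -1 -3/4 -23/32 }, Right { -11/16 -5/8 -1/2 0 } -> simplest -45/64
RBRBRRBR: Left { -1 -3/4 -23/32 }, Right { -45/64 -11/16 -5/8 -1/2 0 } -> simplest -91/128
RBRBRRBRR: Left { -1 -3/4 -23/32 }, Right { -91/128 -45/64 -11/16 -5/8 -1/2 0 } -> simplest -183/256
RBRBRRBRRR: Left { -1 -3/4 -23/32 }, Right { -183/256 -91/128 -45/64 -11/16 -5/8 -1/2 0 } -> simplest -367/512
RBRBRRBRRRR: Left { -1 -3/4 -23/32 }, Right { -367/512 -183/256 -91/128 -45/64 -11/16 -5/8 -1/2 0 } -> simplest -735/1024
RBRBRRBRRRRR: Left { -1 -3/4 -23/32 }, Right { -735/1024 -367/512 -183/256 -91/128 -45/64 -11/16 -5/8 -1/2 0 } -> simplest -1471/2048
RBRBRRBRRRRRR: Left { -1 -3/4 -23/32 }, Right { -1471/2048 -735/1024 -367/512 -183/256 -91/128 -45/64 -11/16 -5/8 -1/2 0 } -> simplest -2943/4096
RBRBRRBRRRRRRR: Left { -1 -3/4 -23/32 }, Right { -2943/4096 -1471/2048 -735/1024 -367/512 -183/256 -91/128 -45/64 -11/16 -5/8 -1/2 0 } -> simplest -5887/8192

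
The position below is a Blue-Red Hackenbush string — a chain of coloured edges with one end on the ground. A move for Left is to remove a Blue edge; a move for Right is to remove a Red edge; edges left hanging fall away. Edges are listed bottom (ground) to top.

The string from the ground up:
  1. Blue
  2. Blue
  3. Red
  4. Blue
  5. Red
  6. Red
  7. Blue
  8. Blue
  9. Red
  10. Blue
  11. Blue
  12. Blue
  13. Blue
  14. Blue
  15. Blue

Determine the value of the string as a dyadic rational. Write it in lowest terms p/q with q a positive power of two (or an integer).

13183/8192

Prefix values for Blue Blue Red Blue Red Red Blue Blue Red Blue Blue Blue Blue Blue Blue via {L|R} + simplicity:
step 1: add Blue to get B; options L={ 0 } R={ — } ⇒ 1
step 2: add Blue to get BB; options L={ 0 1 } R={ — } ⇒ 2
step 3: add Red to get BBR; options L={ 0 1 } R={ 2 } ⇒ 3/2
step 4: add Blue to get BBRB; options L={ 0 1 3/2 } R={ 2 } ⇒ 7/4
step 5: add Red to get BBRBR; options L={ 0 1 3/2 } R={ 7/4 2 } ⇒ 13/8
step 6: add Red to get BBRBRR; options L={ 0 1 3/2 } R={ 13/8 7/4 2 } ⇒ 25/16
step 7: add Blue to get BBRBRRB; options L={ 0 1 3/2 25/16 } R={ 13/8 7/4 2 } ⇒ 51/32
step 8: add Blue to get BBRBRRBB; options L={ 0 1 3/2 25/16 51/32 } R={ 13/8 7/4 2 } ⇒ 103/64
step 9: add Red to get BBRBRRBBR; options L={ 0 1 3/2 25/16 51/32 } R={ 103/64 13/8 7/4 2 } ⇒ 205/128
step 10: add Blue to get BBRBRRBBRB; options L={ 0 1 3/2 25/16 51/32 205/128 } R={ 103/64 13/8 7/4 2 } ⇒ 411/256
step 11: add Blue to get BBRBRRBBRBB; options L={ 0 1 3/2 25/16 51/32 205/128 411/256 } R={ 103/64 13/8 7/4 2 } ⇒ 823/512
step 12: add Blue to get BBRBRRBBRBBB; options L={ 0 1 3/2 25/16 51/32 205/128 411/256 823/512 } R={ 103/64 13/8 7/4 2 } ⇒ 1647/1024
step 13: add Blue to get BBRBRRBBRBBBB; options L={ 0 1 3/2 25/16 51/32 205/128 411/256 823/512 1647/1024 } R={ 103/64 13/8 7/4 2 } ⇒ 3295/2048
step 14: add Blue to get BBRBRRBBRBBBBB; options L={ 0 1 3/2 25/16 51/32 205/128 411/256 823/512 1647/1024 3295/2048 } R={ 103/64 13/8 7/4 2 } ⇒ 6591/4096
step 15: add Blue to get BBRBRRBBRBBBBBB; options L={ 0 1 3/2 25/16 51/32 205/128 411/256 823/512 1647/1024 3295/2048 6591/4096 } R={ 103/64 13/8 7/4 2 } ⇒ 13183/8192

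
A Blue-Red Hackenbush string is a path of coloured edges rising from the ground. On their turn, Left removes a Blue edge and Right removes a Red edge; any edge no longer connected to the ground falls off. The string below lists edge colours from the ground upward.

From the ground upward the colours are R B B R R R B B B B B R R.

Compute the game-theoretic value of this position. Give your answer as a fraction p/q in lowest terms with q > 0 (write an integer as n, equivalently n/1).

-1799/4096

Prefix values for R B B R R R B B B B B R R via {L|R} + simplicity:
value(R) = {  | 0 } — -1
value(RB) = { -1 | 0 } — -1/2
value(RBB) = { -1, -1/2 | 0 } — -1/4
value(RBBR) = { -1, -1/2 | -1/4, 0 } — -3/8
value(RBBRR) = { -1, -1/2 | -3/8, -1/4, 0 } — -7/16
value(RBBRRR) = { -1, -1/2 | -7/16, -3/8, -1/4, 0 } — -15/32
value(RBBRRRB) = { -1, -1/2, -15/32 | -7/16, -3/8, -1/4, 0 } — -29/64
value(RBBRRRBB) = { -1, -1/2, -15/32, -29/64 | -7/16, -3/8, -1/4, 0 } — -57/128
value(RBBRRRBBB) = { -1, -1/2, -15/32, -29/64, -57/128 | -7/16, -3/8, -1/4, 0 } — -113/256
value(RBBRRRBBBB) = { -1, -1/2, -15/32, -29/64, -57/128, -113/256 | -7/16, -3/8, -1/4, 0 } — -225/512
value(RBBRRRBBBBB) = { -1, -1/2, -15/32, -29/64, -57/128, -113/256, -225/512 | -7/16, -3/8, -1/4, 0 } — -449/1024
value(RBBRRRBBBBBR) = { -1, -1/2, -15/32, -29/64, -57/128, -113/256, -225/512 | -449/1024, -7/16, -3/8, -1/4, 0 } — -899/2048
value(RBBRRRBBBBBRR) = { -1, -1/2, -15/32, -29/64, -57/128, -113/256, -225/512 | -899/2048, -449/1024, -7/16, -3/8, -1/4, 0 } — -1799/4096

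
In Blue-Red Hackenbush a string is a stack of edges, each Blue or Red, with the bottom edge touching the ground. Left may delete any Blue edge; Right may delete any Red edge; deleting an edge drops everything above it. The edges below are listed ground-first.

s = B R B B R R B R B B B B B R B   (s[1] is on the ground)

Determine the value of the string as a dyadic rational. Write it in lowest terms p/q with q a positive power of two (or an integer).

val(B) = { 0 | ∅ } gives 1
val(BR) = { 0 | 1 } gives 1/2
val(BRB) = { 0, 1/2 | 1 } gives 3/4
val(BRBB) = { 0, 1/2, 3/4 | 1 } gives 7/8
val(BRBBR) = { 0, 1/2, 3/4 | 7/8, 1 } gives 13/16
val(BRBBRR) = { 0, 1/2, 3/4 | 13/16, 7/8, 1 } gives 25/32
val(BRBBRRB) = { 0, 1/2, 3/4, 25/32 | 13/16, 7/8, 1 } gives 51/64
val(BRBBRRBR) = { 0, 1/2, 3/4, 25/32 | 51/64, 13/16, 7/8, 1 } gives 101/128
val(BRBBRRBRB) = { 0, 1/2, 3/4, 25/32, 101/128 | 51/64, 13/16, 7/8, 1 } gives 203/256
val(BRBBRRBRBB) = { 0, 1/2, 3/4, 25/32, 101/128, 203/256 | 51/64, 13/16, 7/8, 1 } gives 407/512
val(BRBBRRBRBBB) = { 0, 1/2, 3/4, 25/32, 101/128, 203/256, 407/512 | 51/64, 13/16, 7/8, 1 } gives 815/1024
val(BRBBRRBRBBBB) = { 0, 1/2, 3/4, 25/32, 101/128, 203/256, 407/512, 815/1024 | 51/64, 13/16, 7/8, 1 } gives 1631/2048
val(BRBBRRBRBBBBB) = { 0, 1/2, 3/4, 25/32, 101/128, 203/256, 407/512, 815/1024, 1631/2048 | 51/64, 13/16, 7/8, 1 } gives 3263/4096
val(BRBBRRBRBBBBBR) = { 0, 1/2, 3/4, 25/32, 101/128, 203/256, 407/512, 815/1024, 1631/2048 | 3263/4096, 51/64, 13/16, 7/8, 1 } gives 6525/8192
val(BRBBRRBRBBBBBRB) = { 0, 1/2, 3/4, 25/32, 101/128, 203/256, 407/512, 815/1024, 1631/2048, 6525/8192 | 3263/4096, 51/64, 13/16, 7/8, 1 } gives 13051/16384

13051/16384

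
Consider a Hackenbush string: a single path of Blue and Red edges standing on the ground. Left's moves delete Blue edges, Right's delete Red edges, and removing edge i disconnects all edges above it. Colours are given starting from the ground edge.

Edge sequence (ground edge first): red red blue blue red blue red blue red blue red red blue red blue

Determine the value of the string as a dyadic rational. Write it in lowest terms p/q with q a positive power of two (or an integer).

step 1: add red to get r; options L={ none } R={ 0 } → -1
step 2: add red to get rr; options L={ none } R={ -1,0 } → -2
step 3: add blue to get rrb; options L={ -2 } R={ -1,0 } → -3/2
step 4: add blue to get rrbb; options L={ -2,-3/2 } R={ -1,0 } → -5/4
step 5: add red to get rrbbr; options L={ -2,-3/2 } R={ -5/4,-1,0 } → -11/8
step 6: add blue to get rrbbrb; options L={ -2,-3/2,-11/8 } R={ -5/4,-1,0 } → -21/16
step 7: add red to get rrbbrbr; options L={ -2,-3/2,-11/8 } R={ -21/16,-5/4,-1,0 } → -43/32
step 8: add blue to get rrbbrbrb; options L={ -2,-3/2,-11/8,-43/32 } R={ -21/16,-5/4,-1,0 } → -85/64
step 9: add red to get rrbbrbrbr; options L={ -2,-3/2,-11/8,-43/32 } R={ -85/64,-21/16,-5/4,-1,0 } → -171/128
step 10: add blue to get rrbbrbrbrb; options L={ -2,-3/2,-11/8,-43/32,-171/128 } R={ -85/64,-21/16,-5/4,-1,0 } → -341/256
step 11: add red to get rrbbrbrbrbr; options L={ -2,-3/2,-11/8,-43/32,-171/128 } R={ -341/256,-85/64,-21/16,-5/4,-1,0 } → -683/512
step 12: add red to get rrbbrbrbrbrr; options L={ -2,-3/2,-11/8,-43/32,-171/128 } R={ -683/512,-341/256,-85/64,-21/16,-5/4,-1,0 } → -1367/1024
step 13: add blue to get rrbbrbrbrbrrb; options L={ -2,-3/2,-11/8,-43/32,-171/128,-1367/1024 } R={ -683/512,-341/256,-85/64,-21/16,-5/4,-1,0 } → -2733/2048
step 14: add red to get rrbbrbrbrbrrbr; options L={ -2,-3/2,-11/8,-43/32,-171/128,-1367/1024 } R={ -2733/2048,-683/512,-341/256,-85/64,-21/16,-5/4,-1,0 } → -5467/4096
step 15: add blue to get rrbbrbrbrbrrbrb; options L={ -2,-3/2,-11/8,-43/32,-171/128,-1367/1024,-5467/4096 } R={ -2733/2048,-683/512,-341/256,-85/64,-21/16,-5/4,-1,0 } → -10933/8192

-10933/8192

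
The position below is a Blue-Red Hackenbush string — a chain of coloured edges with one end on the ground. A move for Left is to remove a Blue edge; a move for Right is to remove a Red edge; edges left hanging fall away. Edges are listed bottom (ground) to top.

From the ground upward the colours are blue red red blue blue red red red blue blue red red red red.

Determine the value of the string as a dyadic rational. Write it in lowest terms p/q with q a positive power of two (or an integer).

G(b) = { 0 | — } = 1
G(br) = { 0 | 1 } = 1/2
G(brr) = { 0 | 1/2; 1 } = 1/4
G(brrb) = { 0; 1/4 | 1/2; 1 } = 3/8
G(brrbb) = { 0; 1/4; 3/8 | 1/2; 1 } = 7/16
G(brrbbr) = { 0; 1/4; 3/8 | 7/16; 1/2; 1 } = 13/32
G(brrbbrr) = { 0; 1/4; 3/8 | 13/32; 7/16; 1/2; 1 } = 25/64
G(brrbbrrr) = { 0; 1/4; 3/8 | 25/64; 13/32; 7/16; 1/2; 1 } = 49/128
G(brrbbrrrb) = { 0; 1/4; 3/8; 49/128 | 25/64; 13/32; 7/16; 1/2; 1 } = 99/256
G(brrbbrrrbb) = { 0; 1/4; 3/8; 49/128; 99/256 | 25/64; 13/32; 7/16; 1/2; 1 } = 199/512
G(brrbbrrrbbr) = { 0; 1/4; 3/8; 49/128; 99/256 | 199/512; 25/64; 13/32; 7/16; 1/2; 1 } = 397/1024
G(brrbbrrrbbrr) = { 0; 1/4; 3/8; 49/128; 99/256 | 397/1024; 199/512; 25/64; 13/32; 7/16; 1/2; 1 } = 793/2048
G(brrbbrrrbbrrr) = { 0; 1/4; 3/8; 49/128; 99/256 | 793/2048; 397/1024; 199/512; 25/64; 13/32; 7/16; 1/2; 1 } = 1585/4096
G(brrbbrrrbbrrrr) = { 0; 1/4; 3/8; 49/128; 99/256 | 1585/4096; 793/2048; 397/1024; 199/512; 25/64; 13/32; 7/16; 1/2; 1 } = 3169/8192

3169/8192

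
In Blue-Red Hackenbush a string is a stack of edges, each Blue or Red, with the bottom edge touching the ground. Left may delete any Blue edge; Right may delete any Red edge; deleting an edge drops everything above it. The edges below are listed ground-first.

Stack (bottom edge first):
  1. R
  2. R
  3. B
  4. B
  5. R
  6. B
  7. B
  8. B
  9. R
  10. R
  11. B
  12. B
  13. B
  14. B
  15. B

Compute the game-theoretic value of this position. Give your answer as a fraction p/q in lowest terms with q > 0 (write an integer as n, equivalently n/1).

Recurse on prefixes of the 15-edge string R R B B R B B B R R B B B B B:
value(R) = { (no moves) | 0 } → -1
value(RR) = { (no moves) | -1, 0 } → -2
value(RRB) = { -2 | -1, 0 } → -3/2
value(RRBB) = { -2, -3/2 | -1, 0 } → -5/4
value(RRBBR) = { -2, -3/2 | -5/4, -1, 0 } → -11/8
value(RRBBRB) = { -2, -3/2, -11/8 | -5/4, -1, 0 } → -21/16
value(RRBBRBB) = { -2, -3/2, -11/8, -21/16 | -5/4, -1, 0 } → -41/32
value(RRBBRBBB) = { -2, -3/2, -11/8, -21/16, -41/32 | -5/4, -1, 0 } → -81/64
value(RRBBRBBBR) = { -2, -3/2, -11/8, -21/16, -41/32 | -81/64, -5/4, -1, 0 } → -163/128
value(RRBBRBBBRR) = { -2, -3/2, -11/8, -21/16, -41/32 | -163/128, -81/64, -5/4, -1, 0 } → -327/256
value(RRBBRBBBRRB) = { -2, -3/2, -11/8, -21/16, -41/32, -327/256 | -163/128, -81/64, -5/4, -1, 0 } → -653/512
value(RRBBRBBBRRBB) = { -2, -3/2, -11/8, -21/16, -41/32, -327/256, -653/512 | -163/128, -81/64, -5/4, -1, 0 } → -1305/1024
value(RRBBRBBBRRBBB) = { -2, -3/2, -11/8, -21/16, -41/32, -327/256, -653/512, -1305/1024 | -163/128, -81/64, -5/4, -1, 0 } → -2609/2048
value(RRBBRBBBRRBBBB) = { -2, -3/2, -11/8, -21/16, -41/32, -327/256, -653/512, -1305/1024, -2609/2048 | -163/128, -81/64, -5/4, -1, 0 } → -5217/4096
value(RRBBRBBBRRBBBBB) = { -2, -3/2, -11/8, -21/16, -41/32, -327/256, -653/512, -1305/1024, -2609/2048, -5217/4096 | -163/128, -81/64, -5/4, -1, 0 } → -10433/8192

-10433/8192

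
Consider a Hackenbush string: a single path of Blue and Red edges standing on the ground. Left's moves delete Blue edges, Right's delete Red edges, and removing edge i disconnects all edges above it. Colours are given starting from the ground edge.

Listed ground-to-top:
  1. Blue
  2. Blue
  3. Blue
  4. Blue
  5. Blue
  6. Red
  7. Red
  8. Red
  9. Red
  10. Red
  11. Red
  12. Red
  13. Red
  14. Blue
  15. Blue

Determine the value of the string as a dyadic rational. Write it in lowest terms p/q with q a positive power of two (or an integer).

4103/1024

Recurse on prefixes of the 15-edge string Blue Blue Blue Blue Blue Red Red Red Red Red Red Red Red Blue Blue:
value_1 [B]  L=[0]  R=[∅]  = 1
value_2 [BB]  L=[0 1]  R=[∅]  = 2
value_3 [BBB]  L=[0 1 2]  R=[∅]  = 3
value_4 [BBBB]  L=[0 1 2 3]  R=[∅]  = 4
value_5 [BBBBB]  L=[0 1 2 3 4]  R=[∅]  = 5
value_6 [BBBBBR]  L=[0 1 2 3 4]  R=[5]  = 9/2
value_7 [BBBBBRR]  L=[0 1 2 3 4]  R=[9/2 5]  = 17/4
value_8 [BBBBBRRR]  L=[0 1 2 3 4]  R=[17/4 9/2 5]  = 33/8
value_9 [BBBBBRRRR]  L=[0 1 2 3 4]  R=[33/8 17/4 9/2 5]  = 65/16
value_10 [BBBBBRRRRR]  L=[0 1 2 3 4]  R=[65/16 33/8 17/4 9/2 5]  = 129/32
value_11 [BBBBBRRRRRR]  L=[0 1 2 3 4]  R=[129/32 65/16 33/8 17/4 9/2 5]  = 257/64
value_12 [BBBBBRRRRRRR]  L=[0 1 2 3 4]  R=[257/64 129/32 65/16 33/8 17/4 9/2 5]  = 513/128
value_13 [BBBBBRRRRRRRR]  L=[0 1 2 3 4]  R=[513/128 257/64 129/32 65/16 33/8 17/4 9/2 5]  = 1025/256
value_14 [BBBBBRRRRRRRRB]  L=[0 1 2 3 4 1025/256]  R=[513/128 257/64 129/32 65/16 33/8 17/4 9/2 5]  = 2051/512
value_15 [BBBBBRRRRRRRRBB]  L=[0 1 2 3 4 1025/256 2051/512]  R=[513/128 257/64 129/32 65/16 33/8 17/4 9/2 5]  = 4103/1024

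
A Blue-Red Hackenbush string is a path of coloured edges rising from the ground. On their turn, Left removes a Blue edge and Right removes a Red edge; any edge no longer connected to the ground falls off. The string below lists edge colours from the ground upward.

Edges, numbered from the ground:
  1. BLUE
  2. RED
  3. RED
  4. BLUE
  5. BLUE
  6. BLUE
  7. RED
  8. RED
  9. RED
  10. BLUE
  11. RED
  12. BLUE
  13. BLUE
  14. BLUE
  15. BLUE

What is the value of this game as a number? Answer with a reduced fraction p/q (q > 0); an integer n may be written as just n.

7263/16384

Prefix values for BLUE RED RED BLUE BLUE BLUE RED RED RED BLUE RED BLUE BLUE BLUE BLUE via {L|R} + simplicity:
1 of 15 · B · max L 0 · min R +∞ gives 1
2 of 15 · BR · max L 0 · min R 1 gives 1/2
3 of 15 · BRR · max L 0 · min R 1/2 gives 1/4
4 of 15 · BRRB · max L 1/4 · min R 1/2 gives 3/8
5 of 15 · BRRBB · max L 3/8 · min R 1/2 gives 7/16
6 of 15 · BRRBBB · max L 7/16 · min R 1/2 gives 15/32
7 of 15 · BRRBBBR · max L 7/16 · min R 15/32 gives 29/64
8 of 15 · BRRBBBRR · max L 7/16 · min R 29/64 gives 57/128
9 of 15 · BRRBBBRRR · max L 7/16 · min R 57/128 gives 113/256
10 of 15 · BRRBBBRRRB · max L 113/256 · min R 57/128 gives 227/512
11 of 15 · BRRBBBRRRBR · max L 113/256 · min R 227/512 gives 453/1024
12 of 15 · BRRBBBRRRBRB · max L 453/1024 · min R 227/512 gives 907/2048
13 of 15 · BRRBBBRRRBRBB · max L 907/2048 · min R 227/512 gives 1815/4096
14 of 15 · BRRBBBRRRBRBBB · max L 1815/4096 · min R 227/512 gives 3631/8192
15 of 15 · BRRBBBRRRBRBBBB · max L 3631/8192 · min R 227/512 gives 7263/16384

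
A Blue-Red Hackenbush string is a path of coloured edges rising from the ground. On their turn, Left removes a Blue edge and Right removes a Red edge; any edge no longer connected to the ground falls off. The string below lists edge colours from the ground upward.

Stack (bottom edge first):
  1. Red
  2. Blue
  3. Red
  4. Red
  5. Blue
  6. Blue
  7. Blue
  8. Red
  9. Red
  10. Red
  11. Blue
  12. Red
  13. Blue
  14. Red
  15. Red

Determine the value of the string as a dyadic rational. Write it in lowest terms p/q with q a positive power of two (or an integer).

edge 1 of 15 (Red): { — | 0 } -> -1
edge 2 of 15 (Blue): { -1 | 0 } -> -1/2
edge 3 of 15 (Red): { -1 | -1/2,0 } -> -3/4
edge 4 of 15 (Red): { -1 | -3/4,-1/2,0 } -> -7/8
edge 5 of 15 (Blue): { -1,-7/8 | -3/4,-1/2,0 } -> -13/16
edge 6 of 15 (Blue): { -1,-7/8,-13/16 | -3/4,-1/2,0 } -> -25/32
edge 7 of 15 (Blue): { -1,-7/8,-13/16,-25/32 | -3/4,-1/2,0 } -> -49/64
edge 8 of 15 (Red): { -1,-7/8,-13/16,-25/32 | -49/64,-3/4,-1/2,0 } -> -99/128
edge 9 of 15 (Red): { -1,-7/8,-13/16,-25/32 | -99/128,-49/64,-3/4,-1/2,0 } -> -199/256
edge 10 of 15 (Red): { -1,-7/8,-13/16,-25/32 | -199/256,-99/128,-49/64,-3/4,-1/2,0 } -> -399/512
edge 11 of 15 (Blue): { -1,-7/8,-13/16,-25/32,-399/512 | -199/256,-99/128,-49/64,-3/4,-1/2,0 } -> -797/1024
edge 12 of 15 (Red): { -1,-7/8,-13/16,-25/32,-399/512 | -797/1024,-199/256,-99/128,-49/64,-3/4,-1/2,0 } -> -1595/2048
edge 13 of 15 (Blue): { -1,-7/8,-13/16,-25/32,-399/512,-1595/2048 | -797/1024,-199/256,-99/128,-49/64,-3/4,-1/2,0 } -> -3189/4096
edge 14 of 15 (Red): { -1,-7/8,-13/16,-25/32,-399/512,-1595/2048 | -3189/4096,-797/1024,-199/256,-99/128,-49/64,-3/4,-1/2,0 } -> -6379/8192
edge 15 of 15 (Red): { -1,-7/8,-13/16,-25/32,-399/512,-1595/2048 | -6379/8192,-3189/4096,-797/1024,-199/256,-99/128,-49/64,-3/4,-1/2,0 } -> -12759/16384

-12759/16384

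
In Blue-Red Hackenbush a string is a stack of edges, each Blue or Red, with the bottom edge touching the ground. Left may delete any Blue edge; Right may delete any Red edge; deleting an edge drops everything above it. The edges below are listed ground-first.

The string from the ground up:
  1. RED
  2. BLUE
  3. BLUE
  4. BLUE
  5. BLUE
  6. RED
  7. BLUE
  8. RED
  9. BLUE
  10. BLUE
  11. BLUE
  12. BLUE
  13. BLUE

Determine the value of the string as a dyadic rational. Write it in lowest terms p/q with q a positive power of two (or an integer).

-321/4096

Build val(s[:k]) for k = 1..13, string s = RED BLUE BLUE BLUE BLUE RED BLUE RED BLUE BLUE BLUE BLUE BLUE.
1 of 13 · R · max L −∞ · min R 0 ⇒ -1
2 of 13 · RB · max L -1 · min R 0 ⇒ -1/2
3 of 13 · RBB · max L -1/2 · min R 0 ⇒ -1/4
4 of 13 · RBBB · max L -1/4 · min R 0 ⇒ -1/8
5 of 13 · RBBBB · max L -1/8 · min R 0 ⇒ -1/16
6 of 13 · RBBBBR · max L -1/8 · min R -1/16 ⇒ -3/32
7 of 13 · RBBBBRB · max L -3/32 · min R -1/16 ⇒ -5/64
8 of 13 · RBBBBRBR · max L -3/32 · min R -5/64 ⇒ -11/128
9 of 13 · RBBBBRBRB · max L -11/128 · min R -5/64 ⇒ -21/256
10 of 13 · RBBBBRBRBB · max L -21/256 · min R -5/64 ⇒ -41/512
11 of 13 · RBBBBRBRBBB · max L -41/512 · min R -5/64 ⇒ -81/1024
12 of 13 · RBBBBRBRBBBB · max L -81/1024 · min R -5/64 ⇒ -161/2048
13 of 13 · RBBBBRBRBBBBB · max L -161/2048 · min R -5/64 ⇒ -321/4096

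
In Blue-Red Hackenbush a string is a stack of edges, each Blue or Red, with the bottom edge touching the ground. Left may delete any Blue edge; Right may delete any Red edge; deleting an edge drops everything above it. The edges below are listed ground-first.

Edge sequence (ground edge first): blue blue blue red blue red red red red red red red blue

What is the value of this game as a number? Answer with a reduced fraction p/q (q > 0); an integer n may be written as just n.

Build val(s[:k]) for k = 1..13, string s = blue blue blue red blue red red red red red red red blue.
step 1: add blue to get b; options L={ 0 } R={ · } => 1
step 2: add blue to get bb; options L={ 0, 1 } R={ · } => 2
step 3: add blue to get bbb; options L={ 0, 1, 2 } R={ · } => 3
step 4: add red to get bbbr; options L={ 0, 1, 2 } R={ 3 } => 5/2
step 5: add blue to get bbbrb; options L={ 0, 1, 2, 5/2 } R={ 3 } => 11/4
step 6: add red to get bbbrbr; options L={ 0, 1, 2, 5/2 } R={ 11/4, 3 } => 21/8
step 7: add red to get bbbrbrr; options L={ 0, 1, 2, 5/2 } R={ 21/8, 11/4, 3 } => 41/16
step 8: add red to get bbbrbrrr; options L={ 0, 1, 2, 5/2 } R={ 41/16, 21/8, 11/4, 3 } => 81/32
step 9: add red to get bbbrbrrrr; options L={ 0, 1, 2, 5/2 } R={ 81/32, 41/16, 21/8, 11/4, 3 } => 161/64
step 10: add red to get bbbrbrrrrr; options L={ 0, 1, 2, 5/2 } R={ 161/64, 81/32, 41/16, 21/8, 11/4, 3 } => 321/128
step 11: add red to get bbbrbrrrrrr; options L={ 0, 1, 2, 5/2 } R={ 321/128, 161/64, 81/32, 41/16, 21/8, 11/4, 3 } => 641/256
step 12: add red to get bbbrbrrrrrrr; options L={ 0, 1, 2, 5/2 } R={ 641/256, 321/128, 161/64, 81/32, 41/16, 21/8, 11/4, 3 } => 1281/512
step 13: add blue to get bbbrbrrrrrrrb; options L={ 0, 1, 2, 5/2, 1281/512 } R={ 641/256, 321/128, 161/64, 81/32, 41/16, 21/8, 11/4, 3 } => 2563/1024

2563/1024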